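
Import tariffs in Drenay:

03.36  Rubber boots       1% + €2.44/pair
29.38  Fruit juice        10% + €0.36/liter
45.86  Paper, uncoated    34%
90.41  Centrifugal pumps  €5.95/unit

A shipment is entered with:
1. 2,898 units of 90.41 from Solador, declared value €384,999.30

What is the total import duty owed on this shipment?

€17,243.10

Line 1 (90.41, Solador, 2,898 units, €384,999.30):
Base rate for 90.41 is €5.95/unit.
Duty = 2,898 × €5.95 = €17,243.10.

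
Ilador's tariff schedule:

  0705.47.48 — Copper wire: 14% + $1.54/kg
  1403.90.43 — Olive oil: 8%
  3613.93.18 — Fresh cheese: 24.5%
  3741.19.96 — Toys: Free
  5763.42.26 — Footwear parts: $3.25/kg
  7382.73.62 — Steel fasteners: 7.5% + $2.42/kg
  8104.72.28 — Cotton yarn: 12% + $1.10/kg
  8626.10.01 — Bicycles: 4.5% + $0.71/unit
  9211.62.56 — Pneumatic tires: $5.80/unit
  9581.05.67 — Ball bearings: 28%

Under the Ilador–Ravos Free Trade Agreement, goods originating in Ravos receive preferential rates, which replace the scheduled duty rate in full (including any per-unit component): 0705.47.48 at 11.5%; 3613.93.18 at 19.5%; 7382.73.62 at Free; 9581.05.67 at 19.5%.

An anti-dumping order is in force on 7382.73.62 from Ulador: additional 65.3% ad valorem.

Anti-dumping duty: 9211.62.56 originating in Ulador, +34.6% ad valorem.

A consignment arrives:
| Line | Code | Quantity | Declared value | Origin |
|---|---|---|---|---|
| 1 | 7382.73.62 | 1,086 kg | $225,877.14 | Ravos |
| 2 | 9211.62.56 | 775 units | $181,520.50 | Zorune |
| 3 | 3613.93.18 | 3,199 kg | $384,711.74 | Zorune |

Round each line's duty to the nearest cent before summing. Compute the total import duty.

Line 1 (7382.73.62, Ravos, 1,086 kg, $225,877.14):
Base rate for 7382.73.62 is 7.5% + $2.42/kg.
Origin Ravos qualifies under the Ilador–Ravos agreement and 7382.73.62 is covered: preferential rate Free applies instead.
The additional-duty order on 7382.73.62 targets Ulador, not Ravos; it does not apply.
Duty = $225,877.14 × 0% = $0.00.
Line 2 (9211.62.56, Zorune, 775 units, $181,520.50):
Base rate for 9211.62.56 is $5.80/unit.
The additional-duty order on 9211.62.56 targets Ulador, not Zorune; it does not apply.
Duty = 775 × $5.80 = $4,495.00.
Line 3 (3613.93.18, Zorune, 3,199 kg, $384,711.74):
Base rate for 3613.93.18 is 24.5%.
3613.93.18 has an FTA preferential rate, but origin Zorune is not Ravos; base rate stands.
Duty = $384,711.74 × 24.5% = $94,254.38.
Total = $0.00 + $4,495.00 + $94,254.38 = $98,749.38.

$98,749.38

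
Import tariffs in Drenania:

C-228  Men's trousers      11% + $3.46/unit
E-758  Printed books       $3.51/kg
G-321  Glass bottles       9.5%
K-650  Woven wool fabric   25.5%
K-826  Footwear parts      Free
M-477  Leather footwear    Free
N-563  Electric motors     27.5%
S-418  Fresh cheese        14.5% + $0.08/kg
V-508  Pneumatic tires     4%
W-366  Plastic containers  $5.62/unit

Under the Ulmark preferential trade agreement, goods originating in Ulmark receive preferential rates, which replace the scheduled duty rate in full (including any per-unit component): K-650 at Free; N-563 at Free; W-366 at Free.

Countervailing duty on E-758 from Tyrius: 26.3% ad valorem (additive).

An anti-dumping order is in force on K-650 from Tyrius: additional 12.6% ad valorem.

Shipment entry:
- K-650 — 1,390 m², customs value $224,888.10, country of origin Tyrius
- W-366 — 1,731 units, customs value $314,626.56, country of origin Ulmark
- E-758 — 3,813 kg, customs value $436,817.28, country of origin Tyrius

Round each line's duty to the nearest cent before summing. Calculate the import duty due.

$213,948.94

Line 1 (K-650, Tyrius, 1,390 m², $224,888.10):
Base rate for K-650 is 25.5%.
K-650 has an FTA preferential rate, but origin Tyrius is not Ulmark; base rate stands.
Additional duty on K-650 from Tyrius: +12.6%. Applied ad valorem rate: 25.5% + 12.6% = 38.1%.
Duty = $224,888.10 × 38.1% = $85,682.37.
Line 2 (W-366, Ulmark, 1,731 units, $314,626.56):
Base rate for W-366 is $5.62/unit.
Origin Ulmark qualifies under the Drenania–Ulmark agreement and W-366 is covered: preferential rate Free applies instead.
Duty = $314,626.56 × 0% = $0.00.
Line 3 (E-758, Tyrius, 3,813 kg, $436,817.28):
Base rate for E-758 is $3.51/kg.
Additional duty on E-758 from Tyrius: +26.3% ad valorem. Applied ad valorem rate = 26.3%.
Duty = $436,817.28 × 26.3% + 3,813 × $3.51 = $128,266.57.
Total = $85,682.37 + $0.00 + $128,266.57 = $213,948.94.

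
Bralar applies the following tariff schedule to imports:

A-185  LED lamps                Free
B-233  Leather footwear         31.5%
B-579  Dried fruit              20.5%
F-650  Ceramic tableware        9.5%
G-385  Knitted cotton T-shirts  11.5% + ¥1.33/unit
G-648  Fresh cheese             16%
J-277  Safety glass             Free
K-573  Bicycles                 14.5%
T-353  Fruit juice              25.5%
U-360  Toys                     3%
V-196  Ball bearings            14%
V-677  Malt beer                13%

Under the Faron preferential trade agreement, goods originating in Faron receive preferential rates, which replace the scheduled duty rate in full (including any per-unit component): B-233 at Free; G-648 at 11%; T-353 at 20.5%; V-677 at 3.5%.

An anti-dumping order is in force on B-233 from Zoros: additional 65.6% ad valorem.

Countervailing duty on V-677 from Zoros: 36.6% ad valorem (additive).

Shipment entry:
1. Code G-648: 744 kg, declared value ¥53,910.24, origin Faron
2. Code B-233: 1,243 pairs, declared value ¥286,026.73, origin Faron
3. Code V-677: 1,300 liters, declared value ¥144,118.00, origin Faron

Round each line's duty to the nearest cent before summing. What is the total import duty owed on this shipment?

¥10,974.26

Line 1 (G-648, Faron, 744 kg, ¥53,910.24):
Base rate for G-648 is 16%.
Origin Faron qualifies under the Bralar–Faron agreement and G-648 is covered: preferential rate 11% applies instead.
Duty = ¥53,910.24 × 11% = ¥5,930.13.
Line 2 (B-233, Faron, 1,243 pairs, ¥286,026.73):
Base rate for B-233 is 31.5%.
Origin Faron qualifies under the Bralar–Faron agreement and B-233 is covered: preferential rate Free applies instead.
The additional-duty order on B-233 targets Zoros, not Faron; it does not apply.
Duty = ¥286,026.73 × 0% = ¥0.00.
Line 3 (V-677, Faron, 1,300 liters, ¥144,118.00):
Base rate for V-677 is 13%.
Origin Faron qualifies under the Bralar–Faron agreement and V-677 is covered: preferential rate 3.5% applies instead.
The additional-duty order on V-677 targets Zoros, not Faron; it does not apply.
Duty = ¥144,118.00 × 3.5% = ¥5,044.13.
Total = ¥5,930.13 + ¥0.00 + ¥5,044.13 = ¥10,974.26.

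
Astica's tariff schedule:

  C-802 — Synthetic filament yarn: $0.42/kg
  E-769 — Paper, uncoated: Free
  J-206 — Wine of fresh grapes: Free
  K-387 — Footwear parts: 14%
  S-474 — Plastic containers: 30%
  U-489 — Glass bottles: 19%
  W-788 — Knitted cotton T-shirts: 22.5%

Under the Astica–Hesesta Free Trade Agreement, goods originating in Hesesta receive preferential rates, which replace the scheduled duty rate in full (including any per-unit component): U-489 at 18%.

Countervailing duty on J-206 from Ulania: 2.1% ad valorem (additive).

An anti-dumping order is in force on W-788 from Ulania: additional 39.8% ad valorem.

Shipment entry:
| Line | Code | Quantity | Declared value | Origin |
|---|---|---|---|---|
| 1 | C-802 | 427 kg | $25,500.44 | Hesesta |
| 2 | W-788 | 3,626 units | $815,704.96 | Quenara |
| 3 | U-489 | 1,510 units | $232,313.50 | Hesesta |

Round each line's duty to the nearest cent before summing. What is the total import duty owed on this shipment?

Line 1 (C-802, Hesesta, 427 kg, $25,500.44):
Base rate for C-802 is $0.42/kg.
Origin Hesesta is the FTA partner but C-802 is not on the preference list; base rate stands.
Duty = 427 × $0.42 = $179.34.
Line 2 (W-788, Quenara, 3,626 units, $815,704.96):
Base rate for W-788 is 22.5%.
The additional-duty order on W-788 targets Ulania, not Quenara; it does not apply.
Duty = $815,704.96 × 22.5% = $183,533.62.
Line 3 (U-489, Hesesta, 1,510 units, $232,313.50):
Base rate for U-489 is 19%.
Origin Hesesta qualifies under the Astica–Hesesta agreement and U-489 is covered: preferential rate 18% applies instead.
Duty = $232,313.50 × 18% = $41,816.43.
Total = $179.34 + $183,533.62 + $41,816.43 = $225,529.39.

$225,529.39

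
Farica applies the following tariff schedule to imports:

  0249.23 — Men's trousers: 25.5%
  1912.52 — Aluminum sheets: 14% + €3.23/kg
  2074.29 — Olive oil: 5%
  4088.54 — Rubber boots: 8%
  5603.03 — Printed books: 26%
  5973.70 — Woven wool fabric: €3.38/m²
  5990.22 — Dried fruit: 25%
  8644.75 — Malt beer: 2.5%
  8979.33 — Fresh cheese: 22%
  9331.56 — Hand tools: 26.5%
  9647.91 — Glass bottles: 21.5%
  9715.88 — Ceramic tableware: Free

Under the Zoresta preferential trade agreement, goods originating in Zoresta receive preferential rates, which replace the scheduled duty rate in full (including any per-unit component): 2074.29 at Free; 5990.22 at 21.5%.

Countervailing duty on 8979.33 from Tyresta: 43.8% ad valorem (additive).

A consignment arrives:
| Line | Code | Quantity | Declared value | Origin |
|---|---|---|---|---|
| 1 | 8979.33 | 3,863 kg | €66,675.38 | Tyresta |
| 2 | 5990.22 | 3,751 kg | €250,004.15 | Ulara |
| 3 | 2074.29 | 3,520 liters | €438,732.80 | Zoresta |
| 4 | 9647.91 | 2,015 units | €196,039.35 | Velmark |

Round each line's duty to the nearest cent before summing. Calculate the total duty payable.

€148,521.90

Line 1 (8979.33, Tyresta, 3,863 kg, €66,675.38):
Base rate for 8979.33 is 22%.
Additional duty on 8979.33 from Tyresta: +43.8%. Applied ad valorem rate: 22% + 43.8% = 65.8%.
Duty = €66,675.38 × 65.8% = €43,872.40.
Line 2 (5990.22, Ulara, 3,751 kg, €250,004.15):
Base rate for 5990.22 is 25%.
5990.22 has an FTA preferential rate, but origin Ulara is not Zoresta; base rate stands.
Duty = €250,004.15 × 25% = €62,501.04.
Line 3 (2074.29, Zoresta, 3,520 liters, €438,732.80):
Base rate for 2074.29 is 5%.
Origin Zoresta qualifies under the Farica–Zoresta agreement and 2074.29 is covered: preferential rate Free applies instead.
Duty = €438,732.80 × 0% = €0.00.
Line 4 (9647.91, Velmark, 2,015 units, €196,039.35):
Base rate for 9647.91 is 21.5%.
Duty = €196,039.35 × 21.5% = €42,148.46.
Total = €43,872.40 + €62,501.04 + €0.00 + €42,148.46 = €148,521.90.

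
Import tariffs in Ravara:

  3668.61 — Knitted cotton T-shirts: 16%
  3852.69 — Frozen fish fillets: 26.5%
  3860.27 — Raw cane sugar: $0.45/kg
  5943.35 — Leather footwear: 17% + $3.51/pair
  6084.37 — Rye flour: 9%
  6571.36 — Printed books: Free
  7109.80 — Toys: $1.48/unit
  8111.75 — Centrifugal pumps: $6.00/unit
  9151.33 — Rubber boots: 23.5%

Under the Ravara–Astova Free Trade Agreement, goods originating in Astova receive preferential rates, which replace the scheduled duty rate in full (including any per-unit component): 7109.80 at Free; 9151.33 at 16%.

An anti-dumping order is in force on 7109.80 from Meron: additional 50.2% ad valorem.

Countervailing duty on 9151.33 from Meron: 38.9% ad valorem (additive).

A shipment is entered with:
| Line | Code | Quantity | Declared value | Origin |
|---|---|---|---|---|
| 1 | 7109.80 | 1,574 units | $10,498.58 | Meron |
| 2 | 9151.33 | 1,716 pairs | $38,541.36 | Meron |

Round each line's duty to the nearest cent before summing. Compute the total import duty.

$31,649.62

Line 1 (7109.80, Meron, 1,574 units, $10,498.58):
Base rate for 7109.80 is $1.48/unit.
7109.80 has an FTA preferential rate, but origin Meron is not Astova; base rate stands.
Additional duty on 7109.80 from Meron: +50.2% ad valorem. Applied ad valorem rate = 50.2%.
Duty = $10,498.58 × 50.2% + 1,574 × $1.48 = $7,599.81.
Line 2 (9151.33, Meron, 1,716 pairs, $38,541.36):
Base rate for 9151.33 is 23.5%.
9151.33 has an FTA preferential rate, but origin Meron is not Astova; base rate stands.
Additional duty on 9151.33 from Meron: +38.9%. Applied ad valorem rate: 23.5% + 38.9% = 62.4%.
Duty = $38,541.36 × 62.4% = $24,049.81.
Total = $7,599.81 + $24,049.81 = $31,649.62.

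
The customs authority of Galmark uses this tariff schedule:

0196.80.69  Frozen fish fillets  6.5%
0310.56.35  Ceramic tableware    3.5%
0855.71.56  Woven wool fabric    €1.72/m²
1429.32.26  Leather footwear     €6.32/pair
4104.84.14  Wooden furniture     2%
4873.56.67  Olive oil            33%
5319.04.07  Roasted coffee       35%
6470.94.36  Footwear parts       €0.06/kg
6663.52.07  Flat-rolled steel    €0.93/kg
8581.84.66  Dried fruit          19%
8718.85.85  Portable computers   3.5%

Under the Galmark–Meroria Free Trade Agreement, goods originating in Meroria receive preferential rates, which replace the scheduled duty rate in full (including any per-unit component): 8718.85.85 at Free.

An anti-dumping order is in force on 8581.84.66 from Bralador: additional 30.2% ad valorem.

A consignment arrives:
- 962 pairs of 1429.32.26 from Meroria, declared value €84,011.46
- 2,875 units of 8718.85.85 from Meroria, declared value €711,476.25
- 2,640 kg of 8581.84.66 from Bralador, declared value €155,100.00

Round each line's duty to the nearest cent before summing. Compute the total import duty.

Line 1 (1429.32.26, Meroria, 962 pairs, €84,011.46):
Base rate for 1429.32.26 is €6.32/pair.
Origin Meroria is the FTA partner but 1429.32.26 is not on the preference list; base rate stands.
Duty = 962 × €6.32 = €6,079.84.
Line 2 (8718.85.85, Meroria, 2,875 units, €711,476.25):
Base rate for 8718.85.85 is 3.5%.
Origin Meroria qualifies under the Galmark–Meroria agreement and 8718.85.85 is covered: preferential rate Free applies instead.
Duty = €711,476.25 × 0% = €0.00.
Line 3 (8581.84.66, Bralador, 2,640 kg, €155,100.00):
Base rate for 8581.84.66 is 19%.
Additional duty on 8581.84.66 from Bralador: +30.2%. Applied ad valorem rate: 19% + 30.2% = 49.2%.
Duty = €155,100.00 × 49.2% = €76,309.20.
Total = €6,079.84 + €0.00 + €76,309.20 = €82,389.04.

€82,389.04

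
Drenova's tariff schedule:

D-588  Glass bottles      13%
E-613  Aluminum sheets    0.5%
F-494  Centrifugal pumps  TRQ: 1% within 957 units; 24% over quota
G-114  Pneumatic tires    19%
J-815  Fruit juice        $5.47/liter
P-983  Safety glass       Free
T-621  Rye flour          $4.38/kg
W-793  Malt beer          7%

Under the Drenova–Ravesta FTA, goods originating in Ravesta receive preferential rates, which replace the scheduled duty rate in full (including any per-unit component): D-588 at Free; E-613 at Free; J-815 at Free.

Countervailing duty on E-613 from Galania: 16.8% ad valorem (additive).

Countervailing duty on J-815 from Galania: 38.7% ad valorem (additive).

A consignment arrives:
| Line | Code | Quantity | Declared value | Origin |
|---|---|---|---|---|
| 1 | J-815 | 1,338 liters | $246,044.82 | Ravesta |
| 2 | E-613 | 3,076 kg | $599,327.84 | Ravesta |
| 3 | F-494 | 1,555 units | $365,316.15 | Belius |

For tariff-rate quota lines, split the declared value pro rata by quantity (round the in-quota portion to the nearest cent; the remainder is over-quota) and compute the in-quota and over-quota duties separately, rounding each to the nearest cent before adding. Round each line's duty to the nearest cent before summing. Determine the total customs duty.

$35,965.43

Line 1 (J-815, Ravesta, 1,338 liters, $246,044.82):
Base rate for J-815 is $5.47/liter.
Origin Ravesta qualifies under the Drenova–Ravesta agreement and J-815 is covered: preferential rate Free applies instead.
The additional-duty order on J-815 targets Galania, not Ravesta; it does not apply.
Duty = $246,044.82 × 0% = $0.00.
Line 2 (E-613, Ravesta, 3,076 kg, $599,327.84):
Base rate for E-613 is 0.5%.
Origin Ravesta qualifies under the Drenova–Ravesta agreement and E-613 is covered: preferential rate Free applies instead.
The additional-duty order on E-613 targets Galania, not Ravesta; it does not apply.
Duty = $599,327.84 × 0% = $0.00.
Line 3 (F-494, Belius, 1,555 units, $365,316.15):
Code F-494 is under a tariff-rate quota (threshold 957 units). In-quota: 957 units at 1%; over-quota: 598 units at 24%.
Pro-rata value split: in-quota = $365,316.15 × 957/1,555 = $224,828.01; over-quota = $365,316.15 − $224,828.01 = $140,488.14.
In-quota duty = $224,828.01 × 1% = $2,248.28. Over-quota duty = $140,488.14 × 24% = $33,717.15.
Line duty = $2,248.28 + $33,717.15 = $35,965.43.
Total = $0.00 + $0.00 + $35,965.43 = $35,965.43.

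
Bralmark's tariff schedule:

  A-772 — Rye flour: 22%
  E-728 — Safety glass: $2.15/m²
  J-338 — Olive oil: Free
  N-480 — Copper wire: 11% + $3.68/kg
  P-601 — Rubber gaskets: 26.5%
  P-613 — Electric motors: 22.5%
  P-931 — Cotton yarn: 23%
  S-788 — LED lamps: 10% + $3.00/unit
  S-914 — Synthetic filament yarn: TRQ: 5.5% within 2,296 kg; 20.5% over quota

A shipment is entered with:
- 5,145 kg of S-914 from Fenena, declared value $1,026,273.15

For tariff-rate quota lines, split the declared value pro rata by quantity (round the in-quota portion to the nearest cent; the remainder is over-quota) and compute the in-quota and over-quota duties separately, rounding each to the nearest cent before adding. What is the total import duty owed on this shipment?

Line 1 (S-914, Fenena, 5,145 kg, $1,026,273.15):
Code S-914 is under a tariff-rate quota (threshold 2,296 kg). In-quota: 2,296 kg at 5.5%; over-quota: 2,849 kg at 20.5%.
Pro-rata value split: in-quota = $1,026,273.15 × 2,296/5,145 = $457,983.12; over-quota = $1,026,273.15 − $457,983.12 = $568,290.03.
In-quota duty = $457,983.12 × 5.5% = $25,189.07. Over-quota duty = $568,290.03 × 20.5% = $116,499.46.
Line duty = $25,189.07 + $116,499.46 = $141,688.53.

$141,688.53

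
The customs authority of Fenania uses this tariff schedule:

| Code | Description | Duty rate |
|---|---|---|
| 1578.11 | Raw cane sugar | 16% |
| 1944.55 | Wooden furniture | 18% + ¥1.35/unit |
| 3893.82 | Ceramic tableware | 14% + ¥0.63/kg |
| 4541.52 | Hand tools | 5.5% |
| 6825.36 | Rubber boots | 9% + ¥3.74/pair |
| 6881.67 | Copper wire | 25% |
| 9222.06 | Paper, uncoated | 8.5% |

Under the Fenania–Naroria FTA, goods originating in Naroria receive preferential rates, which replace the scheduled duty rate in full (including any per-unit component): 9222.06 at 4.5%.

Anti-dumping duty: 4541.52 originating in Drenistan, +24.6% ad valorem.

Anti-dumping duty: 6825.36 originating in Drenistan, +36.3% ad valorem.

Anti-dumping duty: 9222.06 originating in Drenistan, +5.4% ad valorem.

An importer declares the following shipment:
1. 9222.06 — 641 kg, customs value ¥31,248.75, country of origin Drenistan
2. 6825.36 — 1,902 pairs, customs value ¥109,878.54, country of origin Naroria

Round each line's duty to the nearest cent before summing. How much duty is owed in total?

¥21,346.13

Line 1 (9222.06, Drenistan, 641 kg, ¥31,248.75):
Base rate for 9222.06 is 8.5%.
9222.06 has an FTA preferential rate, but origin Drenistan is not Naroria; base rate stands.
Additional duty on 9222.06 from Drenistan: +5.4%. Applied ad valorem rate: 8.5% + 5.4% = 13.9%.
Duty = ¥31,248.75 × 13.9% = ¥4,343.58.
Line 2 (6825.36, Naroria, 1,902 pairs, ¥109,878.54):
Base rate for 6825.36 is 9% + ¥3.74/pair.
Origin Naroria is the FTA partner but 6825.36 is not on the preference list; base rate stands.
The additional-duty order on 6825.36 targets Drenistan, not Naroria; it does not apply.
Duty = ¥109,878.54 × 9% + 1,902 × ¥3.74 = ¥17,002.55.
Total = ¥4,343.58 + ¥17,002.55 = ¥21,346.13.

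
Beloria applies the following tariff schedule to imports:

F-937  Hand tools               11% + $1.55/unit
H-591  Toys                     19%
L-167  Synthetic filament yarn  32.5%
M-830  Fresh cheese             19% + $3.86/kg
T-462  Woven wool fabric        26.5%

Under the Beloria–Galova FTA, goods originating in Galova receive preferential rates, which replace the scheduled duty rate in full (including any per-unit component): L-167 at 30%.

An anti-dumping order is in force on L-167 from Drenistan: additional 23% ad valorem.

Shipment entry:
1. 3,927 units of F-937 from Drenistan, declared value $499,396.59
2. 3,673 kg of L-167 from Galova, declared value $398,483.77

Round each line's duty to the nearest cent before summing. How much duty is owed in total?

Line 1 (F-937, Drenistan, 3,927 units, $499,396.59):
Base rate for F-937 is 11% + $1.55/unit.
Duty = $499,396.59 × 11% + 3,927 × $1.55 = $61,020.47.
Line 2 (L-167, Galova, 3,673 kg, $398,483.77):
Base rate for L-167 is 32.5%.
Origin Galova qualifies under the Beloria–Galova agreement and L-167 is covered: preferential rate 30% applies instead.
The additional-duty order on L-167 targets Drenistan, not Galova; it does not apply.
Duty = $398,483.77 × 30% = $119,545.13.
Total = $61,020.47 + $119,545.13 = $180,565.60.

$180,565.60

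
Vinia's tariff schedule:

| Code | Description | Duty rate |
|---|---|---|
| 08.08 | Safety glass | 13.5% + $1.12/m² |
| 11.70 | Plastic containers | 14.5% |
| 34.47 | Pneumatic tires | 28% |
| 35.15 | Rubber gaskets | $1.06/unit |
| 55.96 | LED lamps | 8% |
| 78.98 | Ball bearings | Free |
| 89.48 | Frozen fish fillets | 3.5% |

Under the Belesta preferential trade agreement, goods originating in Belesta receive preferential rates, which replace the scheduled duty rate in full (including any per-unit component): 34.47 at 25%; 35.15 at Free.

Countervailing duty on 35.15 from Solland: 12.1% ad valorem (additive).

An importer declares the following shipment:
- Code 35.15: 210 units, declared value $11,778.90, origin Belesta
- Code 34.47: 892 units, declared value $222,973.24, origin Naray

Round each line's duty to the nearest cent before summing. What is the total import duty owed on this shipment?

$62,432.51

Line 1 (35.15, Belesta, 210 units, $11,778.90):
Base rate for 35.15 is $1.06/unit.
Origin Belesta qualifies under the Vinia–Belesta agreement and 35.15 is covered: preferential rate Free applies instead.
The additional-duty order on 35.15 targets Solland, not Belesta; it does not apply.
Duty = $11,778.90 × 0% = $0.00.
Line 2 (34.47, Naray, 892 units, $222,973.24):
Base rate for 34.47 is 28%.
34.47 has an FTA preferential rate, but origin Naray is not Belesta; base rate stands.
Duty = $222,973.24 × 28% = $62,432.51.
Total = $0.00 + $62,432.51 = $62,432.51.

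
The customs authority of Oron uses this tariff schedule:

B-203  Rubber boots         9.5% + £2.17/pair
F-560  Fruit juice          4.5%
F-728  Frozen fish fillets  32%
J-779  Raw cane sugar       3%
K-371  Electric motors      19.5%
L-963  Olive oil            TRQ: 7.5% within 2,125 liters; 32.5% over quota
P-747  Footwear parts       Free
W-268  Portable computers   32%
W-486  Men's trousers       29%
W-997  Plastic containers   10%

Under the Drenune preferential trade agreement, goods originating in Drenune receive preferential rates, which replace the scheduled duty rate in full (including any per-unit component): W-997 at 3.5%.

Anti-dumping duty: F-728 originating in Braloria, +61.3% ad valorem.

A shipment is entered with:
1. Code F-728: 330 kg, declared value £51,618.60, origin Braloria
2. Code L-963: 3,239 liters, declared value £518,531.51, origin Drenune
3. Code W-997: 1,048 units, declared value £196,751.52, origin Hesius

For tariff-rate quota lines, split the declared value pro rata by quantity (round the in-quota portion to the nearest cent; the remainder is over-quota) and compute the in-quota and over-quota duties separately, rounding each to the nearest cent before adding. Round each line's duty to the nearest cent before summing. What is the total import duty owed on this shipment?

£151,310.22

Line 1 (F-728, Braloria, 330 kg, £51,618.60):
Base rate for F-728 is 32%.
Additional duty on F-728 from Braloria: +61.3%. Applied ad valorem rate: 32% + 61.3% = 93.3%.
Duty = £51,618.60 × 93.3% = £48,160.15.
Line 2 (L-963, Drenune, 3,239 liters, £518,531.51):
Code L-963 is under a tariff-rate quota (threshold 2,125 liters). In-quota: 2,125 liters at 7.5%; over-quota: 1,114 liters at 32.5%.
Pro-rata value split: in-quota = £518,531.51 × 2,125/3,239 = £340,191.25; over-quota = £518,531.51 − £340,191.25 = £178,340.26.
In-quota duty = £340,191.25 × 7.5% = £25,514.34. Over-quota duty = £178,340.26 × 32.5% = £57,960.58.
Line duty = £25,514.34 + £57,960.58 = £83,474.92.
Line 3 (W-997, Hesius, 1,048 units, £196,751.52):
Base rate for W-997 is 10%.
W-997 has an FTA preferential rate, but origin Hesius is not Drenune; base rate stands.
Duty = £196,751.52 × 10% = £19,675.15.
Total = £48,160.15 + £83,474.92 + £19,675.15 = £151,310.22.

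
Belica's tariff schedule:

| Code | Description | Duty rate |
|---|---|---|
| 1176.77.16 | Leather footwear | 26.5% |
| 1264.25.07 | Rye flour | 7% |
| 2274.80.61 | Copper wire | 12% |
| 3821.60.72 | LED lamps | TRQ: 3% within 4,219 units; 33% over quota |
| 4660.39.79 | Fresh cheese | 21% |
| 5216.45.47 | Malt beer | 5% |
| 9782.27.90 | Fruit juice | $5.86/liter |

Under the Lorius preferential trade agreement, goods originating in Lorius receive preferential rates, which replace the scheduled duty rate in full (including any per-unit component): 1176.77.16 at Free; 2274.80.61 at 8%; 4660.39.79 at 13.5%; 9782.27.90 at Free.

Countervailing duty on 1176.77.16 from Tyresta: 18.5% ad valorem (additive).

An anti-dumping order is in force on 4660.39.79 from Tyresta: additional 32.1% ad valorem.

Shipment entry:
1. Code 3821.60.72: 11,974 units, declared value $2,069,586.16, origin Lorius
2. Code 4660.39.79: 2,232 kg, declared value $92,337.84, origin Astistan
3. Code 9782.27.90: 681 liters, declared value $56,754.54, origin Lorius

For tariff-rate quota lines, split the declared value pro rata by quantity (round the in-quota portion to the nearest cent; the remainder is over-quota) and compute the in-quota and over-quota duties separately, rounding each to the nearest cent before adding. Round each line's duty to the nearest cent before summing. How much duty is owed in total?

$483,590.80

Line 1 (3821.60.72, Lorius, 11,974 units, $2,069,586.16):
Code 3821.60.72 is under a tariff-rate quota (threshold 4,219 units). In-quota: 4,219 units at 3%; over-quota: 7,755 units at 33%.
Pro-rata value split: in-quota = $2,069,586.16 × 4,219/11,974 = $729,211.96; over-quota = $2,069,586.16 − $729,211.96 = $1,340,374.20.
In-quota duty = $729,211.96 × 3% = $21,876.36. Over-quota duty = $1,340,374.20 × 33% = $442,323.49.
Line duty = $21,876.36 + $442,323.49 = $464,199.85.
Line 2 (4660.39.79, Astistan, 2,232 kg, $92,337.84):
Base rate for 4660.39.79 is 21%.
4660.39.79 has an FTA preferential rate, but origin Astistan is not Lorius; base rate stands.
The additional-duty order on 4660.39.79 targets Tyresta, not Astistan; it does not apply.
Duty = $92,337.84 × 21% = $19,390.95.
Line 3 (9782.27.90, Lorius, 681 liters, $56,754.54):
Base rate for 9782.27.90 is $5.86/liter.
Origin Lorius qualifies under the Belica–Lorius agreement and 9782.27.90 is covered: preferential rate Free applies instead.
Duty = $56,754.54 × 0% = $0.00.
Total = $464,199.85 + $19,390.95 + $0.00 = $483,590.80.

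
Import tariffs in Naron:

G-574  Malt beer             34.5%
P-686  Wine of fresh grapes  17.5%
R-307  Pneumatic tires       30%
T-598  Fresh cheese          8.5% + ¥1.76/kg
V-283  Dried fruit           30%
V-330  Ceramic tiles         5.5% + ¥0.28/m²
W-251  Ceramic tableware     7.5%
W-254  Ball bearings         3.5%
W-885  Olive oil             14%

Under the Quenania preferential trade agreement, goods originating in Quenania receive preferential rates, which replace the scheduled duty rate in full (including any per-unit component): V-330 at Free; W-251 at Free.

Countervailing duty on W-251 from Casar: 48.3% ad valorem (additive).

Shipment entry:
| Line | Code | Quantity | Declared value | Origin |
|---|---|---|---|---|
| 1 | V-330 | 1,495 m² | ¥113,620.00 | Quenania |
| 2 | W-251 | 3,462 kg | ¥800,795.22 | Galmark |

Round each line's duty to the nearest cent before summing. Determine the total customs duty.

Line 1 (V-330, Quenania, 1,495 m², ¥113,620.00):
Base rate for V-330 is 5.5% + ¥0.28/m².
Origin Quenania qualifies under the Naron–Quenania agreement and V-330 is covered: preferential rate Free applies instead.
Duty = ¥113,620.00 × 0% = ¥0.00.
Line 2 (W-251, Galmark, 3,462 kg, ¥800,795.22):
Base rate for W-251 is 7.5%.
W-251 has an FTA preferential rate, but origin Galmark is not Quenania; base rate stands.
The additional-duty order on W-251 targets Casar, not Galmark; it does not apply.
Duty = ¥800,795.22 × 7.5% = ¥60,059.64.
Total = ¥0.00 + ¥60,059.64 = ¥60,059.64.

¥60,059.64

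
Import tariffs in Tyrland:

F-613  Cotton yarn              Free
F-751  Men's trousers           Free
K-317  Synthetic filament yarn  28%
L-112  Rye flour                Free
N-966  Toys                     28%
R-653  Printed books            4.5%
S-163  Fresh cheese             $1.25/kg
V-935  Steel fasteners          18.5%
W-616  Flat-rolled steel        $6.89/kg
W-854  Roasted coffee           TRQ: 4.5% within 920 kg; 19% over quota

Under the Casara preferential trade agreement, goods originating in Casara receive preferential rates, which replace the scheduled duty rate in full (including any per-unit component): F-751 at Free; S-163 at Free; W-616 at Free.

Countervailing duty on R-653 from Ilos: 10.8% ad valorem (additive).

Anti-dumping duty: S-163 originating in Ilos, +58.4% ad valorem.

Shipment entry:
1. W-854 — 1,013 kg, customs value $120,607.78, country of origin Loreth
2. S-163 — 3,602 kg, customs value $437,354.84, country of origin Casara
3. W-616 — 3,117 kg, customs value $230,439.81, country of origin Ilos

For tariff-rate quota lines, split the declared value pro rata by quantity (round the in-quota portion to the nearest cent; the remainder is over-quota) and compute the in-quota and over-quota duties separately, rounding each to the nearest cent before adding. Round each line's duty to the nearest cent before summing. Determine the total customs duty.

Line 1 (W-854, Loreth, 1,013 kg, $120,607.78):
Code W-854 is under a tariff-rate quota (threshold 920 kg). In-quota: 920 kg at 4.5%; over-quota: 93 kg at 19%.
Pro-rata value split: in-quota = $120,607.78 × 920/1,013 = $109,535.20; over-quota = $120,607.78 − $109,535.20 = $11,072.58.
In-quota duty = $109,535.20 × 4.5% = $4,929.08. Over-quota duty = $11,072.58 × 19% = $2,103.79.
Line duty = $4,929.08 + $2,103.79 = $7,032.87.
Line 2 (S-163, Casara, 3,602 kg, $437,354.84):
Base rate for S-163 is $1.25/kg.
Origin Casara qualifies under the Tyrland–Casara agreement and S-163 is covered: preferential rate Free applies instead.
The additional-duty order on S-163 targets Ilos, not Casara; it does not apply.
Duty = $437,354.84 × 0% = $0.00.
Line 3 (W-616, Ilos, 3,117 kg, $230,439.81):
Base rate for W-616 is $6.89/kg.
W-616 has an FTA preferential rate, but origin Ilos is not Casara; base rate stands.
Duty = 3,117 × $6.89 = $21,476.13.
Total = $7,032.87 + $0.00 + $21,476.13 = $28,509.00.

$28,509.00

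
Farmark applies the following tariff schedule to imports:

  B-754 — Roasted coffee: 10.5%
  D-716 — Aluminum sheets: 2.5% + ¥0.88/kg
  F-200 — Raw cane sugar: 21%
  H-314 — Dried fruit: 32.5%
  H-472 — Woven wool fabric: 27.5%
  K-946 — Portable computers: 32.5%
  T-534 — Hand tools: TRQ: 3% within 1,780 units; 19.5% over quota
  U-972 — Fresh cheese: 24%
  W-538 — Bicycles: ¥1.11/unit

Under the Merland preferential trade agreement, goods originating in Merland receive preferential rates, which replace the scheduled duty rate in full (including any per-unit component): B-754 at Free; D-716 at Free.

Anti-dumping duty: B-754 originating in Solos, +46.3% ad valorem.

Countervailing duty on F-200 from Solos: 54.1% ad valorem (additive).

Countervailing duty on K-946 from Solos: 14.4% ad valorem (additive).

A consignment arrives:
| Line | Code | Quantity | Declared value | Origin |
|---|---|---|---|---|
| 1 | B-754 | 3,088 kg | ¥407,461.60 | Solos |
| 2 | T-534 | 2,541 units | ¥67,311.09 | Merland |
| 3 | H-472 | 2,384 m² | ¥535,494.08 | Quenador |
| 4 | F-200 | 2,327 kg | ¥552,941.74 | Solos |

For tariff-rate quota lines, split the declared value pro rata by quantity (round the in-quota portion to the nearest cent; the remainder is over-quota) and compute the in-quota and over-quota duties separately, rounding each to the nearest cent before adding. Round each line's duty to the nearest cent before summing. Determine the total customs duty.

¥799,303.86

Line 1 (B-754, Solos, 3,088 kg, ¥407,461.60):
Base rate for B-754 is 10.5%.
B-754 has an FTA preferential rate, but origin Solos is not Merland; base rate stands.
Additional duty on B-754 from Solos: +46.3%. Applied ad valorem rate: 10.5% + 46.3% = 56.8%.
Duty = ¥407,461.60 × 56.8% = ¥231,438.19.
Line 2 (T-534, Merland, 2,541 units, ¥67,311.09):
Code T-534 is under a tariff-rate quota (threshold 1,780 units). In-quota: 1,780 units at 3%; over-quota: 761 units at 19.5%.
Pro-rata value split: in-quota = ¥67,311.09 × 1,780/2,541 = ¥47,152.20; over-quota = ¥67,311.09 − ¥47,152.20 = ¥20,158.89.
In-quota duty = ¥47,152.20 × 3% = ¥1,414.57. Over-quota duty = ¥20,158.89 × 19.5% = ¥3,930.98.
Line duty = ¥1,414.57 + ¥3,930.98 = ¥5,345.55.
Line 3 (H-472, Quenador, 2,384 m², ¥535,494.08):
Base rate for H-472 is 27.5%.
Duty = ¥535,494.08 × 27.5% = ¥147,260.87.
Line 4 (F-200, Solos, 2,327 kg, ¥552,941.74):
Base rate for F-200 is 21%.
Additional duty on F-200 from Solos: +54.1%. Applied ad valorem rate: 21% + 54.1% = 75.1%.
Duty = ¥552,941.74 × 75.1% = ¥415,259.25.
Total = ¥231,438.19 + ¥5,345.55 + ¥147,260.87 + ¥415,259.25 = ¥799,303.86.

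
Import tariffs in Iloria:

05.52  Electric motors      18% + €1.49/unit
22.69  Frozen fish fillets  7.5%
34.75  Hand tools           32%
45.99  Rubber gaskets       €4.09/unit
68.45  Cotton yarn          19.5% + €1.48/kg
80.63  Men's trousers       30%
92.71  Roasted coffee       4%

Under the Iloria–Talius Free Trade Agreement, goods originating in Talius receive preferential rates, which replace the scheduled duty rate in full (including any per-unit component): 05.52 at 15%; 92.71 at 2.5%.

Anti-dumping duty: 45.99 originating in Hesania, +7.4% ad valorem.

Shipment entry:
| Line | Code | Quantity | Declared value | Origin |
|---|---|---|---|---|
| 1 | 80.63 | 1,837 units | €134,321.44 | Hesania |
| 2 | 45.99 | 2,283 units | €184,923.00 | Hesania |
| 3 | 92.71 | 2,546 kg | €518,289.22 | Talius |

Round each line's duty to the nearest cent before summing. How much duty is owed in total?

€76,275.43

Line 1 (80.63, Hesania, 1,837 units, €134,321.44):
Base rate for 80.63 is 30%.
Duty = €134,321.44 × 30% = €40,296.43.
Line 2 (45.99, Hesania, 2,283 units, €184,923.00):
Base rate for 45.99 is €4.09/unit.
Additional duty on 45.99 from Hesania: +7.4% ad valorem. Applied ad valorem rate = 7.4%.
Duty = €184,923.00 × 7.4% + 2,283 × €4.09 = €23,021.77.
Line 3 (92.71, Talius, 2,546 kg, €518,289.22):
Base rate for 92.71 is 4%.
Origin Talius qualifies under the Iloria–Talius agreement and 92.71 is covered: preferential rate 2.5% applies instead.
Duty = €518,289.22 × 2.5% = €12,957.23.
Total = €40,296.43 + €23,021.77 + €12,957.23 = €76,275.43.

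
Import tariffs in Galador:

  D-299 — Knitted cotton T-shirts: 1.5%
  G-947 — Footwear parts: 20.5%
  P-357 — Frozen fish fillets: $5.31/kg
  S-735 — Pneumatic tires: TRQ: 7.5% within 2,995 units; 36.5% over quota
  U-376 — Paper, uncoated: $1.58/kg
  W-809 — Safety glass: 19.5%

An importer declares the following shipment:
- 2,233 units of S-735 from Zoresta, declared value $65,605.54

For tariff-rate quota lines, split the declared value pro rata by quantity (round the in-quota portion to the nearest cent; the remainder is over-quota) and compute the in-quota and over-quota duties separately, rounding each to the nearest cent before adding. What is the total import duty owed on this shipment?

Line 1 (S-735, Zoresta, 2,233 units, $65,605.54):
Code S-735 is under a tariff-rate quota (threshold 2,995 units). Quantity 2,233 units is within the quota, so the in-quota rate 7.5% applies to the full value.
Duty = $65,605.54 × 7.5% = $4,920.42.

$4,920.42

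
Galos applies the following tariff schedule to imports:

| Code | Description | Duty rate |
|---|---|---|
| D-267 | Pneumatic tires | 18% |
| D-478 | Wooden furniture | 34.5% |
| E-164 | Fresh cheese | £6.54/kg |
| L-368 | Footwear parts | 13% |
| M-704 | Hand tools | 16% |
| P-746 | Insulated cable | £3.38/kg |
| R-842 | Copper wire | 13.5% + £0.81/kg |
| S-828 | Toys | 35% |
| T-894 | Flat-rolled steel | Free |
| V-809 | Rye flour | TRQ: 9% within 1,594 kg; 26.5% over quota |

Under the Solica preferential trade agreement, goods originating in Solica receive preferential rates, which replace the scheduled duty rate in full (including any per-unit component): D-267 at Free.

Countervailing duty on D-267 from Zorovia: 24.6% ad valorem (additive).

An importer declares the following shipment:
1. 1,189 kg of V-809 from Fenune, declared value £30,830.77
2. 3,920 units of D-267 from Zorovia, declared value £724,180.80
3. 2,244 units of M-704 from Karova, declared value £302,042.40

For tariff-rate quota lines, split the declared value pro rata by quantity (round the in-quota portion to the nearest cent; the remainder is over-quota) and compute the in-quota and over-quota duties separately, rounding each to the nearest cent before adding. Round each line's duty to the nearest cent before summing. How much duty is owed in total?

£359,602.57

Line 1 (V-809, Fenune, 1,189 kg, £30,830.77):
Code V-809 is under a tariff-rate quota (threshold 1,594 kg). Quantity 1,189 kg is within the quota, so the in-quota rate 9% applies to the full value.
Duty = £30,830.77 × 9% = £2,774.77.
Line 2 (D-267, Zorovia, 3,920 units, £724,180.80):
Base rate for D-267 is 18%.
D-267 has an FTA preferential rate, but origin Zorovia is not Solica; base rate stands.
Additional duty on D-267 from Zorovia: +24.6%. Applied ad valorem rate: 18% + 24.6% = 42.6%.
Duty = £724,180.80 × 42.6% = £308,501.02.
Line 3 (M-704, Karova, 2,244 units, £302,042.40):
Base rate for M-704 is 16%.
Duty = £302,042.40 × 16% = £48,326.78.
Total = £2,774.77 + £308,501.02 + £48,326.78 = £359,602.57.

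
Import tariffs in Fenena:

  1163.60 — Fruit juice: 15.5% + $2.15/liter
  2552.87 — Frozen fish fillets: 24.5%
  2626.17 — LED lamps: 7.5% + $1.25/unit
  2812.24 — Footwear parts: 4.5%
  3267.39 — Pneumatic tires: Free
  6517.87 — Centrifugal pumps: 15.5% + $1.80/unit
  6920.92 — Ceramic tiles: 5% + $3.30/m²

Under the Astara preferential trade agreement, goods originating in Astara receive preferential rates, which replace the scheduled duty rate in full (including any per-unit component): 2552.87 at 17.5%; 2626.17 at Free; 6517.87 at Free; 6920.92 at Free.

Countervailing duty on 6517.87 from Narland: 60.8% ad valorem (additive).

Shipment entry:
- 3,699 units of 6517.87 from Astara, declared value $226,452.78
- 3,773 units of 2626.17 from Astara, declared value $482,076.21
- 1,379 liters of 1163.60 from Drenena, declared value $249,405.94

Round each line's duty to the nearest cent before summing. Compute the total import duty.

Line 1 (6517.87, Astara, 3,699 units, $226,452.78):
Base rate for 6517.87 is 15.5% + $1.80/unit.
Origin Astara qualifies under the Fenena–Astara agreement and 6517.87 is covered: preferential rate Free applies instead.
The additional-duty order on 6517.87 targets Narland, not Astara; it does not apply.
Duty = $226,452.78 × 0% = $0.00.
Line 2 (2626.17, Astara, 3,773 units, $482,076.21):
Base rate for 2626.17 is 7.5% + $1.25/unit.
Origin Astara qualifies under the Fenena–Astara agreement and 2626.17 is covered: preferential rate Free applies instead.
Duty = $482,076.21 × 0% = $0.00.
Line 3 (1163.60, Drenena, 1,379 liters, $249,405.94):
Base rate for 1163.60 is 15.5% + $2.15/liter.
Duty = $249,405.94 × 15.5% + 1,379 × $2.15 = $41,622.77.
Total = $0.00 + $0.00 + $41,622.77 = $41,622.77.

$41,622.77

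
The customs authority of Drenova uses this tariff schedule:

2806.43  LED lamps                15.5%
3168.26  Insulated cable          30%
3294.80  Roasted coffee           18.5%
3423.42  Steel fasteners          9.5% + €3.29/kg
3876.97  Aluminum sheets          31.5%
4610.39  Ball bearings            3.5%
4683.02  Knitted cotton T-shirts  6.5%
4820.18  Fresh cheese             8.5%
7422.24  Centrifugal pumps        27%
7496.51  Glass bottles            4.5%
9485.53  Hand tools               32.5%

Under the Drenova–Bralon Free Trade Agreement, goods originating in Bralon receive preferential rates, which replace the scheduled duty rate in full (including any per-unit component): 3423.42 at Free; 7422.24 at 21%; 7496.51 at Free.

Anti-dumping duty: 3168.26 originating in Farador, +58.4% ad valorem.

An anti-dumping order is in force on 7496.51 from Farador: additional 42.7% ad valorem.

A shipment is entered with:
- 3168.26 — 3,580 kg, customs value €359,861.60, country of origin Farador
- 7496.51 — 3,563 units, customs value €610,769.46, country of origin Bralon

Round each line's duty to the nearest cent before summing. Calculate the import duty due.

Line 1 (3168.26, Farador, 3,580 kg, €359,861.60):
Base rate for 3168.26 is 30%.
Additional duty on 3168.26 from Farador: +58.4%. Applied ad valorem rate: 30% + 58.4% = 88.4%.
Duty = €359,861.60 × 88.4% = €318,117.65.
Line 2 (7496.51, Bralon, 3,563 units, €610,769.46):
Base rate for 7496.51 is 4.5%.
Origin Bralon qualifies under the Drenova–Bralon agreement and 7496.51 is covered: preferential rate Free applies instead.
The additional-duty order on 7496.51 targets Farador, not Bralon; it does not apply.
Duty = €610,769.46 × 0% = €0.00.
Total = €318,117.65 + €0.00 = €318,117.65.

€318,117.65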